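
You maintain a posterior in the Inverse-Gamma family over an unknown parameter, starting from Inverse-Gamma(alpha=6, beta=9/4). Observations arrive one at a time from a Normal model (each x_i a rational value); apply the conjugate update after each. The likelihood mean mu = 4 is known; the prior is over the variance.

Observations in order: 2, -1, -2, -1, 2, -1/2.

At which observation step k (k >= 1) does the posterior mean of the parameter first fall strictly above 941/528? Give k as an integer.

k = 2

obs 1: x=2 → posterior Inverse-Gamma(13/2, 17/4)
obs 2: x=-1 → posterior Inverse-Gamma(7, 67/4)
obs 3: x=-2 → posterior Inverse-Gamma(15/2, 139/4)
obs 4: x=-1 → posterior Inverse-Gamma(8, 189/4)
obs 5: x=2 → posterior Inverse-Gamma(17/2, 197/4)
obs 6: x=-1/2 → posterior Inverse-Gamma(9, 475/8)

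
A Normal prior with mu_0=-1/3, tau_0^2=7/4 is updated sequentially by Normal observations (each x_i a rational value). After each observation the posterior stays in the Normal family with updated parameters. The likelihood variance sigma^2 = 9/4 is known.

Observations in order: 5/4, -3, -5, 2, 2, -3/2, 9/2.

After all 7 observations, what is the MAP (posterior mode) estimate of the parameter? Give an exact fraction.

obs 1: x=5/4 → posterior Normal(23/64, 63/64)
obs 2: x=-3 → posterior Normal(-61/92, 63/92)
obs 3: x=-5 → posterior Normal(-67/40, 21/40)
obs 4: x=2 → posterior Normal(-145/148, 63/148)
obs 5: x=2 → posterior Normal(-89/176, 63/176)
obs 6: x=-3/2 → posterior Normal(-131/204, 21/68)
obs 7: x=9/2 → posterior Normal(-5/232, 63/232)

-5/232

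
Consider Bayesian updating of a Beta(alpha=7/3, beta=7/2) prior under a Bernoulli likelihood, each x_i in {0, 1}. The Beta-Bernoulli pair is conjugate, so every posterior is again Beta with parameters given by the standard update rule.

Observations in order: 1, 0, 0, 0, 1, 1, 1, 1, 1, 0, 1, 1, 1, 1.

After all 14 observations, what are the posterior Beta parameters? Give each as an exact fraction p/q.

alpha=37/3, beta=15/2

obs 1: x=1 → posterior Beta(10/3, 7/2)
obs 2: x=0 → posterior Beta(10/3, 9/2)
obs 3: x=0 → posterior Beta(10/3, 11/2)
obs 4: x=0 → posterior Beta(10/3, 13/2)
obs 5: x=1 → posterior Beta(13/3, 13/2)
obs 6: x=1 → posterior Beta(16/3, 13/2)
obs 7: x=1 → posterior Beta(19/3, 13/2)
obs 8: x=1 → posterior Beta(22/3, 13/2)
obs 9: x=1 → posterior Beta(25/3, 13/2)
obs 10: x=0 → posterior Beta(25/3, 15/2)
obs 11: x=1 → posterior Beta(28/3, 15/2)
obs 12: x=1 → posterior Beta(31/3, 15/2)
obs 13: x=1 → posterior Beta(34/3, 15/2)
obs 14: x=1 → posterior Beta(37/3, 15/2)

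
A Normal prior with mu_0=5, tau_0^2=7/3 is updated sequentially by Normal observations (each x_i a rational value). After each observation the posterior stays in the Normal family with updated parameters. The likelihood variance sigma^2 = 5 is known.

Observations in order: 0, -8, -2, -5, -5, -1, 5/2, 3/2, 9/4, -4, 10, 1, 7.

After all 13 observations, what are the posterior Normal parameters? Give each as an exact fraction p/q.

obs 1: x=0 → posterior Normal(75/22, 35/22)
obs 2: x=-8 → posterior Normal(19/29, 35/29)
obs 3: x=-2 → posterior Normal(5/36, 35/36)
obs 4: x=-5 → posterior Normal(-30/43, 35/43)
obs 5: x=-5 → posterior Normal(-13/10, 7/10)
obs 6: x=-1 → posterior Normal(-24/19, 35/57)
obs 7: x=5/2 → posterior Normal(-109/128, 35/64)
obs 8: x=3/2 → posterior Normal(-44/71, 35/71)
obs 9: x=9/4 → posterior Normal(-113/312, 35/78)
obs 10: x=-4 → posterior Normal(-45/68, 7/17)
obs 11: x=10 → posterior Normal(55/368, 35/92)
obs 12: x=1 → posterior Normal(83/396, 35/99)
obs 13: x=7 → posterior Normal(279/424, 35/106)

mu_0=279/424, tau_0^2=35/106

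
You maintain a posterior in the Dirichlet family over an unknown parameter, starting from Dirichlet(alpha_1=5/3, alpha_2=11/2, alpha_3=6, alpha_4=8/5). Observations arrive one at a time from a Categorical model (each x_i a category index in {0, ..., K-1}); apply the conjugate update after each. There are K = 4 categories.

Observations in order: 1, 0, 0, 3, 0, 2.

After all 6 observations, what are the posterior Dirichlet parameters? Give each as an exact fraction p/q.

obs 1: x=1 → posterior Dirichlet(5/3, 13/2, 6, 8/5)
obs 2: x=0 → posterior Dirichlet(8/3, 13/2, 6, 8/5)
obs 3: x=0 → posterior Dirichlet(11/3, 13/2, 6, 8/5)
obs 4: x=3 → posterior Dirichlet(11/3, 13/2, 6, 13/5)
obs 5: x=0 → posterior Dirichlet(14/3, 13/2, 6, 13/5)
obs 6: x=2 → posterior Dirichlet(14/3, 13/2, 7, 13/5)

alpha_1=14/3, alpha_2=13/2, alpha_3=7, alpha_4=13/5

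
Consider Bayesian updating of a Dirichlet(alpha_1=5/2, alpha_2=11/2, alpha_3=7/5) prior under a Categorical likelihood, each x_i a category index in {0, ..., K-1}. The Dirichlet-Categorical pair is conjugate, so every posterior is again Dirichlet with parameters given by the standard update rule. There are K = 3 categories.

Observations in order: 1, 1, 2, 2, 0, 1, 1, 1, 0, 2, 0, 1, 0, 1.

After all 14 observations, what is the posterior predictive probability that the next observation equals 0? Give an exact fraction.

5/18

obs 1: x=1 → posterior Dirichlet(5/2, 13/2, 7/5)
obs 2: x=1 → posterior Dirichlet(5/2, 15/2, 7/5)
obs 3: x=2 → posterior Dirichlet(5/2, 15/2, 12/5)
obs 4: x=2 → posterior Dirichlet(5/2, 15/2, 17/5)
obs 5: x=0 → posterior Dirichlet(7/2, 15/2, 17/5)
obs 6: x=1 → posterior Dirichlet(7/2, 17/2, 17/5)
obs 7: x=1 → posterior Dirichlet(7/2, 19/2, 17/5)
obs 8: x=1 → posterior Dirichlet(7/2, 21/2, 17/5)
obs 9: x=0 → posterior Dirichlet(9/2, 21/2, 17/5)
obs 10: x=2 → posterior Dirichlet(9/2, 21/2, 22/5)
obs 11: x=0 → posterior Dirichlet(11/2, 21/2, 22/5)
obs 12: x=1 → posterior Dirichlet(11/2, 23/2, 22/5)
obs 13: x=0 → posterior Dirichlet(13/2, 23/2, 22/5)
obs 14: x=1 → posterior Dirichlet(13/2, 25/2, 22/5)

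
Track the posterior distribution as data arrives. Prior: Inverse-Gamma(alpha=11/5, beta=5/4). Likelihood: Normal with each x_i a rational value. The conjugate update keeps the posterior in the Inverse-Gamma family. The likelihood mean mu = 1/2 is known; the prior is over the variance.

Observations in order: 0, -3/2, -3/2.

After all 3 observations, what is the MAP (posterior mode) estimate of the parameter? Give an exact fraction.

obs 1: x=0 → posterior Inverse-Gamma(27/10, 11/8)
obs 2: x=-3/2 → posterior Inverse-Gamma(16/5, 27/8)
obs 3: x=-3/2 → posterior Inverse-Gamma(37/10, 43/8)

215/188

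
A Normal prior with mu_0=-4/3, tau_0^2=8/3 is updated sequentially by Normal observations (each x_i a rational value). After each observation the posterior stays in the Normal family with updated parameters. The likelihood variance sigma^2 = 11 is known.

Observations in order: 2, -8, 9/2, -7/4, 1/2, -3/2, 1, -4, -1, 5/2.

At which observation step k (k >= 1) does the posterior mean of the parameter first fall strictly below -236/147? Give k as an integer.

obs 1: x=2 → posterior Normal(-28/41, 88/41)
obs 2: x=-8 → posterior Normal(-92/49, 88/49)
obs 3: x=9/2 → posterior Normal(-56/57, 88/57)
obs 4: x=-7/4 → posterior Normal(-14/13, 88/65)
obs 5: x=1/2 → posterior Normal(-66/73, 88/73)
obs 6: x=-3/2 → posterior Normal(-26/27, 88/81)
obs 7: x=1 → posterior Normal(-70/89, 88/89)
obs 8: x=-4 → posterior Normal(-102/97, 88/97)
obs 9: x=-1 → posterior Normal(-22/21, 88/105)
obs 10: x=5/2 → posterior Normal(-90/113, 88/113)

k = 2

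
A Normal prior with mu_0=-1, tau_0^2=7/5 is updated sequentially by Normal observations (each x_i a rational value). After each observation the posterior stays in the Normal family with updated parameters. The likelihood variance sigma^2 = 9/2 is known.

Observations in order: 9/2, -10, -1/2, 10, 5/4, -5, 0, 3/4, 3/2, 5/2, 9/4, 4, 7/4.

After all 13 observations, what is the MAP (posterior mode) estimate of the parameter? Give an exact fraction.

137/227

obs 1: x=9/2 → posterior Normal(18/59, 63/59)
obs 2: x=-10 → posterior Normal(-122/73, 63/73)
obs 3: x=-1/2 → posterior Normal(-43/29, 21/29)
obs 4: x=10 → posterior Normal(11/101, 63/101)
obs 5: x=5/4 → posterior Normal(57/230, 63/115)
obs 6: x=-5 → posterior Normal(-83/258, 21/43)
obs 7: x=0 → posterior Normal(-83/286, 63/143)
obs 8: x=3/4 → posterior Normal(-31/157, 63/157)
obs 9: x=3/2 → posterior Normal(-10/171, 7/19)
obs 10: x=5/2 → posterior Normal(5/37, 63/185)
obs 11: x=9/4 → posterior Normal(113/398, 63/199)
obs 12: x=4 → posterior Normal(75/142, 21/71)
obs 13: x=7/4 → posterior Normal(137/227, 63/227)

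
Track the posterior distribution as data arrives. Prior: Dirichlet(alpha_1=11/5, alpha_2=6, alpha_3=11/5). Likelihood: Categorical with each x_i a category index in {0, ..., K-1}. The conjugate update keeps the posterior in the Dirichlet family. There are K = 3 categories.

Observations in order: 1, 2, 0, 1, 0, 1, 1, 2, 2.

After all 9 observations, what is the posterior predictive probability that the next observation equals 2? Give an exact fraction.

26/97

obs 1: x=1 → posterior Dirichlet(11/5, 7, 11/5)
obs 2: x=2 → posterior Dirichlet(11/5, 7, 16/5)
obs 3: x=0 → posterior Dirichlet(16/5, 7, 16/5)
obs 4: x=1 → posterior Dirichlet(16/5, 8, 16/5)
obs 5: x=0 → posterior Dirichlet(21/5, 8, 16/5)
obs 6: x=1 → posterior Dirichlet(21/5, 9, 16/5)
obs 7: x=1 → posterior Dirichlet(21/5, 10, 16/5)
obs 8: x=2 → posterior Dirichlet(21/5, 10, 21/5)
obs 9: x=2 → posterior Dirichlet(21/5, 10, 26/5)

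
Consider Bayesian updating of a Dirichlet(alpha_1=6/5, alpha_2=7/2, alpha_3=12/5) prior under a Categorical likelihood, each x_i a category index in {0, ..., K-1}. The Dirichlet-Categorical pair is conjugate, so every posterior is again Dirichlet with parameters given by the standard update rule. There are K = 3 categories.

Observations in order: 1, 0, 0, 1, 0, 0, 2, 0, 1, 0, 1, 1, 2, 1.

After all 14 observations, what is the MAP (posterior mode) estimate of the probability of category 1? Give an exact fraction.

obs 1: x=1 → posterior Dirichlet(6/5, 9/2, 12/5)
obs 2: x=0 → posterior Dirichlet(11/5, 9/2, 12/5)
obs 3: x=0 → posterior Dirichlet(16/5, 9/2, 12/5)
obs 4: x=1 → posterior Dirichlet(16/5, 11/2, 12/5)
obs 5: x=0 → posterior Dirichlet(21/5, 11/2, 12/5)
obs 6: x=0 → posterior Dirichlet(26/5, 11/2, 12/5)
obs 7: x=2 → posterior Dirichlet(26/5, 11/2, 17/5)
obs 8: x=0 → posterior Dirichlet(31/5, 11/2, 17/5)
obs 9: x=1 → posterior Dirichlet(31/5, 13/2, 17/5)
obs 10: x=0 → posterior Dirichlet(36/5, 13/2, 17/5)
obs 11: x=1 → posterior Dirichlet(36/5, 15/2, 17/5)
obs 12: x=1 → posterior Dirichlet(36/5, 17/2, 17/5)
obs 13: x=2 → posterior Dirichlet(36/5, 17/2, 22/5)
obs 14: x=1 → posterior Dirichlet(36/5, 19/2, 22/5)

85/181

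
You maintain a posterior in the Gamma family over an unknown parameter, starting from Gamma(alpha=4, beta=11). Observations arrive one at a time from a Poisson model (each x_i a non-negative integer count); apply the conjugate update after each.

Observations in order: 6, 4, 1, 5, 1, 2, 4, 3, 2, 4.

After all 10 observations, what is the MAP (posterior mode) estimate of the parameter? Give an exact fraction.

5/3

obs 1: x=6 → posterior Gamma(10, 12)
obs 2: x=4 → posterior Gamma(14, 13)
obs 3: x=1 → posterior Gamma(15, 14)
obs 4: x=5 → posterior Gamma(20, 15)
obs 5: x=1 → posterior Gamma(21, 16)
obs 6: x=2 → posterior Gamma(23, 17)
obs 7: x=4 → posterior Gamma(27, 18)
obs 8: x=3 → posterior Gamma(30, 19)
obs 9: x=2 → posterior Gamma(32, 20)
obs 10: x=4 → posterior Gamma(36, 21)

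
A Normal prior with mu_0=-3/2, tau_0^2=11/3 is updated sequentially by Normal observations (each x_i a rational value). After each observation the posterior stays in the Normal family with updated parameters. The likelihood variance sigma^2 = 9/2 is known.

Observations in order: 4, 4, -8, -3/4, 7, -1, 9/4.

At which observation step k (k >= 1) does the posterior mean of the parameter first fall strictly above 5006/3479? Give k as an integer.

obs 1: x=4 → posterior Normal(95/98, 99/49)
obs 2: x=4 → posterior Normal(271/142, 99/71)
obs 3: x=-8 → posterior Normal(-27/62, 33/31)
obs 4: x=-3/4 → posterior Normal(-57/115, 99/115)
obs 5: x=7 → posterior Normal(97/137, 99/137)
obs 6: x=-1 → posterior Normal(25/53, 33/53)
obs 7: x=9/4 → posterior Normal(249/362, 99/181)

k = 2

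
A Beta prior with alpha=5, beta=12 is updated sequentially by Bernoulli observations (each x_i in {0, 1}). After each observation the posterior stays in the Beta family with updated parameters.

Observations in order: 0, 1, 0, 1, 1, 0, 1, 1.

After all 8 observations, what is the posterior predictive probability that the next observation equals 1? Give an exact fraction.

2/5

obs 1: x=0 → posterior Beta(5, 13)
obs 2: x=1 → posterior Beta(6, 13)
obs 3: x=0 → posterior Beta(6, 14)
obs 4: x=1 → posterior Beta(7, 14)
obs 5: x=1 → posterior Beta(8, 14)
obs 6: x=0 → posterior Beta(8, 15)
obs 7: x=1 → posterior Beta(9, 15)
obs 8: x=1 → posterior Beta(10, 15)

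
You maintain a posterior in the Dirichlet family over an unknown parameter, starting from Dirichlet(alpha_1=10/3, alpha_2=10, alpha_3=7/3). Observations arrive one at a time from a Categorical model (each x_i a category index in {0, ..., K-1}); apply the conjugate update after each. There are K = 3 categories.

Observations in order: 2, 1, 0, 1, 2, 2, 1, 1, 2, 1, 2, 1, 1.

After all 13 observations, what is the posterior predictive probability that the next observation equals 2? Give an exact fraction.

11/43

obs 1: x=2 → posterior Dirichlet(10/3, 10, 10/3)
obs 2: x=1 → posterior Dirichlet(10/3, 11, 10/3)
obs 3: x=0 → posterior Dirichlet(13/3, 11, 10/3)
obs 4: x=1 → posterior Dirichlet(13/3, 12, 10/3)
obs 5: x=2 → posterior Dirichlet(13/3, 12, 13/3)
obs 6: x=2 → posterior Dirichlet(13/3, 12, 16/3)
obs 7: x=1 → posterior Dirichlet(13/3, 13, 16/3)
obs 8: x=1 → posterior Dirichlet(13/3, 14, 16/3)
obs 9: x=2 → posterior Dirichlet(13/3, 14, 19/3)
obs 10: x=1 → posterior Dirichlet(13/3, 15, 19/3)
obs 11: x=2 → posterior Dirichlet(13/3, 15, 22/3)
obs 12: x=1 → posterior Dirichlet(13/3, 16, 22/3)
obs 13: x=1 → posterior Dirichlet(13/3, 17, 22/3)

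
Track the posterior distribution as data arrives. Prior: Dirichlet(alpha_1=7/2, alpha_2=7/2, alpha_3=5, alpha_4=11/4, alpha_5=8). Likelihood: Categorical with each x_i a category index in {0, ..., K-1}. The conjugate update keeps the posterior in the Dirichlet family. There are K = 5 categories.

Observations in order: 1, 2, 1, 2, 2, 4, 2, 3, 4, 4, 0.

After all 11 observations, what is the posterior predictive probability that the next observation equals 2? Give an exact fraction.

obs 1: x=1 → posterior Dirichlet(7/2, 9/2, 5, 11/4, 8)
obs 2: x=2 → posterior Dirichlet(7/2, 9/2, 6, 11/4, 8)
obs 3: x=1 → posterior Dirichlet(7/2, 11/2, 6, 11/4, 8)
obs 4: x=2 → posterior Dirichlet(7/2, 11/2, 7, 11/4, 8)
obs 5: x=2 → posterior Dirichlet(7/2, 11/2, 8, 11/4, 8)
obs 6: x=4 → posterior Dirichlet(7/2, 11/2, 8, 11/4, 9)
obs 7: x=2 → posterior Dirichlet(7/2, 11/2, 9, 11/4, 9)
obs 8: x=3 → posterior Dirichlet(7/2, 11/2, 9, 15/4, 9)
obs 9: x=4 → posterior Dirichlet(7/2, 11/2, 9, 15/4, 10)
obs 10: x=4 → posterior Dirichlet(7/2, 11/2, 9, 15/4, 11)
obs 11: x=0 → posterior Dirichlet(9/2, 11/2, 9, 15/4, 11)

4/15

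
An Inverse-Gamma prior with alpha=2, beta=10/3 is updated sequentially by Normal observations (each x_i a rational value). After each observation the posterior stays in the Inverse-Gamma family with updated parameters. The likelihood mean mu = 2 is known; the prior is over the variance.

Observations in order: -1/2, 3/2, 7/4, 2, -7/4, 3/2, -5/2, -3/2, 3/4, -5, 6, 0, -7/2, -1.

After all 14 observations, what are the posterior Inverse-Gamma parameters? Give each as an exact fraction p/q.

obs 1: x=-1/2 → posterior Inverse-Gamma(5/2, 155/24)
obs 2: x=3/2 → posterior Inverse-Gamma(3, 79/12)
obs 3: x=7/4 → posterior Inverse-Gamma(7/2, 635/96)
obs 4: x=2 → posterior Inverse-Gamma(4, 635/96)
obs 5: x=-7/4 → posterior Inverse-Gamma(9/2, 655/48)
obs 6: x=3/2 → posterior Inverse-Gamma(5, 661/48)
obs 7: x=-5/2 → posterior Inverse-Gamma(11/2, 1147/48)
obs 8: x=-3/2 → posterior Inverse-Gamma(6, 1441/48)
obs 9: x=3/4 → posterior Inverse-Gamma(13/2, 2957/96)
obs 10: x=-5 → posterior Inverse-Gamma(7, 5309/96)
obs 11: x=6 → posterior Inverse-Gamma(15/2, 6077/96)
obs 12: x=0 → posterior Inverse-Gamma(8, 6269/96)
obs 13: x=-7/2 → posterior Inverse-Gamma(17/2, 7721/96)
obs 14: x=-1 → posterior Inverse-Gamma(9, 8153/96)

alpha=9, beta=8153/96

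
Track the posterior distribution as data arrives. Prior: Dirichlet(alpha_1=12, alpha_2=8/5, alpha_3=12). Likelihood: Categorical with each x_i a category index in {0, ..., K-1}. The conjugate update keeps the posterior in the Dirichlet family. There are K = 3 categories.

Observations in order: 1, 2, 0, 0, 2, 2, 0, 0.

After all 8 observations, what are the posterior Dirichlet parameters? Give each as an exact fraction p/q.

alpha_1=16, alpha_2=13/5, alpha_3=15

obs 1: x=1 → posterior Dirichlet(12, 13/5, 12)
obs 2: x=2 → posterior Dirichlet(12, 13/5, 13)
obs 3: x=0 → posterior Dirichlet(13, 13/5, 13)
obs 4: x=0 → posterior Dirichlet(14, 13/5, 13)
obs 5: x=2 → posterior Dirichlet(14, 13/5, 14)
obs 6: x=2 → posterior Dirichlet(14, 13/5, 15)
obs 7: x=0 → posterior Dirichlet(15, 13/5, 15)
obs 8: x=0 → posterior Dirichlet(16, 13/5, 15)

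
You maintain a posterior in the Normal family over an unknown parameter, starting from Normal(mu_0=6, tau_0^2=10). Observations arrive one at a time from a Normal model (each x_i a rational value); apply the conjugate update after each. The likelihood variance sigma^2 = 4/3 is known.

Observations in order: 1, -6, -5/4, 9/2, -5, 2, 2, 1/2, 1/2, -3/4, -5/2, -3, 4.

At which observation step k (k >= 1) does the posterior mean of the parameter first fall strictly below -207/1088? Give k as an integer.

obs 1: x=1 → posterior Normal(27/17, 20/17)
obs 2: x=-6 → posterior Normal(-63/32, 5/8)
obs 3: x=-5/4 → posterior Normal(-327/188, 20/47)
obs 4: x=9/2 → posterior Normal(-57/248, 10/31)
obs 5: x=-5 → posterior Normal(-51/44, 20/77)
obs 6: x=2 → posterior Normal(-237/368, 5/23)
obs 7: x=2 → posterior Normal(-117/428, 20/107)
obs 8: x=1/2 → posterior Normal(-87/488, 10/61)
obs 9: x=1/2 → posterior Normal(-57/548, 20/137)
obs 10: x=-3/4 → posterior Normal(-51/304, 5/38)
obs 11: x=-5/2 → posterior Normal(-63/167, 20/167)
obs 12: x=-3 → posterior Normal(-54/91, 10/91)
obs 13: x=4 → posterior Normal(-48/197, 20/197)

k = 2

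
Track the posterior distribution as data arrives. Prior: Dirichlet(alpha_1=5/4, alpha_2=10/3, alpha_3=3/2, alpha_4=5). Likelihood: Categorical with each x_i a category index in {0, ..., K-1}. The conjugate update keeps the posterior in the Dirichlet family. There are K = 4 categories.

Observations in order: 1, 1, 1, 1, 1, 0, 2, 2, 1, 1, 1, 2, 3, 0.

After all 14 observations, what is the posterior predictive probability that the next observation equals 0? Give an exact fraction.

39/301

obs 1: x=1 → posterior Dirichlet(5/4, 13/3, 3/2, 5)
obs 2: x=1 → posterior Dirichlet(5/4, 16/3, 3/2, 5)
obs 3: x=1 → posterior Dirichlet(5/4, 19/3, 3/2, 5)
obs 4: x=1 → posterior Dirichlet(5/4, 22/3, 3/2, 5)
obs 5: x=1 → posterior Dirichlet(5/4, 25/3, 3/2, 5)
obs 6: x=0 → posterior Dirichlet(9/4, 25/3, 3/2, 5)
obs 7: x=2 → posterior Dirichlet(9/4, 25/3, 5/2, 5)
obs 8: x=2 → posterior Dirichlet(9/4, 25/3, 7/2, 5)
obs 9: x=1 → posterior Dirichlet(9/4, 28/3, 7/2, 5)
obs 10: x=1 → posterior Dirichlet(9/4, 31/3, 7/2, 5)
obs 11: x=1 → posterior Dirichlet(9/4, 34/3, 7/2, 5)
obs 12: x=2 → posterior Dirichlet(9/4, 34/3, 9/2, 5)
obs 13: x=3 → posterior Dirichlet(9/4, 34/3, 9/2, 6)
obs 14: x=0 → posterior Dirichlet(13/4, 34/3, 9/2, 6)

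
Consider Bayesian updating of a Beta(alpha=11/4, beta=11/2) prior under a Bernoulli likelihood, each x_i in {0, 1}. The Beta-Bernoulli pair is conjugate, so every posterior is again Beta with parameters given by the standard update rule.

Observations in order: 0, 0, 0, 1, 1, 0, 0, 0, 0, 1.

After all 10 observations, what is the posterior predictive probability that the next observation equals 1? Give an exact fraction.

23/73

obs 1: x=0 → posterior Beta(11/4, 13/2)
obs 2: x=0 → posterior Beta(11/4, 15/2)
obs 3: x=0 → posterior Beta(11/4, 17/2)
obs 4: x=1 → posterior Beta(15/4, 17/2)
obs 5: x=1 → posterior Beta(19/4, 17/2)
obs 6: x=0 → posterior Beta(19/4, 19/2)
obs 7: x=0 → posterior Beta(19/4, 21/2)
obs 8: x=0 → posterior Beta(19/4, 23/2)
obs 9: x=0 → posterior Beta(19/4, 25/2)
obs 10: x=1 → posterior Beta(23/4, 25/2)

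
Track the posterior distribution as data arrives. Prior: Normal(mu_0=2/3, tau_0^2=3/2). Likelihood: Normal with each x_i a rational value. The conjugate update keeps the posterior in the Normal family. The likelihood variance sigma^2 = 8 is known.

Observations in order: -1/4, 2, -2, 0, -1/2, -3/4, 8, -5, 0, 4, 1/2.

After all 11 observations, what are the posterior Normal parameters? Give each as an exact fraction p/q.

obs 1: x=-1/4 → posterior Normal(119/228, 24/19)
obs 2: x=2 → posterior Normal(191/264, 12/11)
obs 3: x=-2 → posterior Normal(119/300, 24/25)
obs 4: x=0 → posterior Normal(17/48, 6/7)
obs 5: x=-1/2 → posterior Normal(101/372, 24/31)
obs 6: x=-3/4 → posterior Normal(37/204, 12/17)
obs 7: x=8 → posterior Normal(181/222, 24/37)
obs 8: x=-5 → posterior Normal(91/240, 3/5)
obs 9: x=0 → posterior Normal(91/258, 24/43)
obs 10: x=4 → posterior Normal(163/276, 12/23)
obs 11: x=1/2 → posterior Normal(86/147, 24/49)

mu_0=86/147, tau_0^2=24/49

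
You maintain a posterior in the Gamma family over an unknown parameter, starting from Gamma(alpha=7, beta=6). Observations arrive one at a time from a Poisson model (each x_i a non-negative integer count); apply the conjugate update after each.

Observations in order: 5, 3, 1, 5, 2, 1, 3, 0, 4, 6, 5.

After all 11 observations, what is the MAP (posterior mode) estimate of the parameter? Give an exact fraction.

41/17

obs 1: x=5 → posterior Gamma(12, 7)
obs 2: x=3 → posterior Gamma(15, 8)
obs 3: x=1 → posterior Gamma(16, 9)
obs 4: x=5 → posterior Gamma(21, 10)
obs 5: x=2 → posterior Gamma(23, 11)
obs 6: x=1 → posterior Gamma(24, 12)
obs 7: x=3 → posterior Gamma(27, 13)
obs 8: x=0 → posterior Gamma(27, 14)
obs 9: x=4 → posterior Gamma(31, 15)
obs 10: x=6 → posterior Gamma(37, 16)
obs 11: x=5 → posterior Gamma(42, 17)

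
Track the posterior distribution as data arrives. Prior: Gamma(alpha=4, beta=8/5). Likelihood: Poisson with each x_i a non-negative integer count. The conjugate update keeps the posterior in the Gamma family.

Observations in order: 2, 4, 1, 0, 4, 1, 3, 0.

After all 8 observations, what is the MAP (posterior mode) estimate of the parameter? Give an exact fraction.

obs 1: x=2 → posterior Gamma(6, 13/5)
obs 2: x=4 → posterior Gamma(10, 18/5)
obs 3: x=1 → posterior Gamma(11, 23/5)
obs 4: x=0 → posterior Gamma(11, 28/5)
obs 5: x=4 → posterior Gamma(15, 33/5)
obs 6: x=1 → posterior Gamma(16, 38/5)
obs 7: x=3 → posterior Gamma(19, 43/5)
obs 8: x=0 → posterior Gamma(19, 48/5)

15/8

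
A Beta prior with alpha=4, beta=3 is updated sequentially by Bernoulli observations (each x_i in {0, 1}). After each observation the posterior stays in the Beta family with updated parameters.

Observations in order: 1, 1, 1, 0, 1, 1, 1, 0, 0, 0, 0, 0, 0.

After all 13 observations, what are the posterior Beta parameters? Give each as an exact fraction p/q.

alpha=10, beta=10

obs 1: x=1 → posterior Beta(5, 3)
obs 2: x=1 → posterior Beta(6, 3)
obs 3: x=1 → posterior Beta(7, 3)
obs 4: x=0 → posterior Beta(7, 4)
obs 5: x=1 → posterior Beta(8, 4)
obs 6: x=1 → posterior Beta(9, 4)
obs 7: x=1 → posterior Beta(10, 4)
obs 8: x=0 → posterior Beta(10, 5)
obs 9: x=0 → posterior Beta(10, 6)
obs 10: x=0 → posterior Beta(10, 7)
obs 11: x=0 → posterior Beta(10, 8)
obs 12: x=0 → posterior Beta(10, 9)
obs 13: x=0 → posterior Beta(10, 10)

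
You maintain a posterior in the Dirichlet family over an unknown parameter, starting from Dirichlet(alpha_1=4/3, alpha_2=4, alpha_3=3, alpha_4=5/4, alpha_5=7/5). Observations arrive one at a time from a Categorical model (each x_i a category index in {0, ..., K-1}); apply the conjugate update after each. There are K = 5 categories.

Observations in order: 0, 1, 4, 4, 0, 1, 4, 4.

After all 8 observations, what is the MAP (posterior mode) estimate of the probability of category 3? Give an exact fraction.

obs 1: x=0 → posterior Dirichlet(7/3, 4, 3, 5/4, 7/5)
obs 2: x=1 → posterior Dirichlet(7/3, 5, 3, 5/4, 7/5)
obs 3: x=4 → posterior Dirichlet(7/3, 5, 3, 5/4, 12/5)
obs 4: x=4 → posterior Dirichlet(7/3, 5, 3, 5/4, 17/5)
obs 5: x=0 → posterior Dirichlet(10/3, 5, 3, 5/4, 17/5)
obs 6: x=1 → posterior Dirichlet(10/3, 6, 3, 5/4, 17/5)
obs 7: x=4 → posterior Dirichlet(10/3, 6, 3, 5/4, 22/5)
obs 8: x=4 → posterior Dirichlet(10/3, 6, 3, 5/4, 27/5)

15/839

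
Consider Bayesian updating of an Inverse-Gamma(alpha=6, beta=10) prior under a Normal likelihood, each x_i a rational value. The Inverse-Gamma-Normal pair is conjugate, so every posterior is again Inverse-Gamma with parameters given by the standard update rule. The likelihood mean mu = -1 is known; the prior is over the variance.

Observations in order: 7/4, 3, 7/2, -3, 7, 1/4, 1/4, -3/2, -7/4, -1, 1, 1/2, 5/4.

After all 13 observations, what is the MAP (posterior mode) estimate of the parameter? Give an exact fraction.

2353/432

obs 1: x=7/4 → posterior Inverse-Gamma(13/2, 441/32)
obs 2: x=3 → posterior Inverse-Gamma(7, 697/32)
obs 3: x=7/2 → posterior Inverse-Gamma(15/2, 1021/32)
obs 4: x=-3 → posterior Inverse-Gamma(8, 1085/32)
obs 5: x=7 → posterior Inverse-Gamma(17/2, 2109/32)
obs 6: x=1/4 → posterior Inverse-Gamma(9, 1067/16)
obs 7: x=1/4 → posterior Inverse-Gamma(19/2, 2159/32)
obs 8: x=-3/2 → posterior Inverse-Gamma(10, 2163/32)
obs 9: x=-7/4 → posterior Inverse-Gamma(21/2, 543/8)
obs 10: x=-1 → posterior Inverse-Gamma(11, 543/8)
obs 11: x=1 → posterior Inverse-Gamma(23/2, 559/8)
obs 12: x=1/2 → posterior Inverse-Gamma(12, 71)
obs 13: x=5/4 → posterior Inverse-Gamma(25/2, 2353/32)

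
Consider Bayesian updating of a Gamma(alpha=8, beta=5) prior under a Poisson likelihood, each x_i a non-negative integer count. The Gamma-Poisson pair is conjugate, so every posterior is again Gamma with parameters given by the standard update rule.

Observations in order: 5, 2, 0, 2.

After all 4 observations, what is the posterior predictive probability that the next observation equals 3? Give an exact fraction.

16160189066976905361/100000000000000000000

obs 1: x=5 → posterior Gamma(13, 6)
obs 2: x=2 → posterior Gamma(15, 7)
obs 3: x=0 → posterior Gamma(15, 8)
obs 4: x=2 → posterior Gamma(17, 9)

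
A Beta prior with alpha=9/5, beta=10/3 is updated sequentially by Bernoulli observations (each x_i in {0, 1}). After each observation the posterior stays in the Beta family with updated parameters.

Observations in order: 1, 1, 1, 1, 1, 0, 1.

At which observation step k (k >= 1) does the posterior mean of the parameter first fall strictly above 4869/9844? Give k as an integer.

obs 1: x=1 → posterior Beta(14/5, 10/3)
obs 2: x=1 → posterior Beta(19/5, 10/3)
obs 3: x=1 → posterior Beta(24/5, 10/3)
obs 4: x=1 → posterior Beta(29/5, 10/3)
obs 5: x=1 → posterior Beta(34/5, 10/3)
obs 6: x=0 → posterior Beta(34/5, 13/3)
obs 7: x=1 → posterior Beta(39/5, 13/3)

k = 2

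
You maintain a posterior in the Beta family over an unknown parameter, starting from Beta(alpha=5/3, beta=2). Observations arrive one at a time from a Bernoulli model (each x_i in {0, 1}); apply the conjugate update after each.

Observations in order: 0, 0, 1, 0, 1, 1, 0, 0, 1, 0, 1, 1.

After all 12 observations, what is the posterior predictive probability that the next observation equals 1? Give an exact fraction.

obs 1: x=0 → posterior Beta(5/3, 3)
obs 2: x=0 → posterior Beta(5/3, 4)
obs 3: x=1 → posterior Beta(8/3, 4)
obs 4: x=0 → posterior Beta(8/3, 5)
obs 5: x=1 → posterior Beta(11/3, 5)
obs 6: x=1 → posterior Beta(14/3, 5)
obs 7: x=0 → posterior Beta(14/3, 6)
obs 8: x=0 → posterior Beta(14/3, 7)
obs 9: x=1 → posterior Beta(17/3, 7)
obs 10: x=0 → posterior Beta(17/3, 8)
obs 11: x=1 → posterior Beta(20/3, 8)
obs 12: x=1 → posterior Beta(23/3, 8)

23/47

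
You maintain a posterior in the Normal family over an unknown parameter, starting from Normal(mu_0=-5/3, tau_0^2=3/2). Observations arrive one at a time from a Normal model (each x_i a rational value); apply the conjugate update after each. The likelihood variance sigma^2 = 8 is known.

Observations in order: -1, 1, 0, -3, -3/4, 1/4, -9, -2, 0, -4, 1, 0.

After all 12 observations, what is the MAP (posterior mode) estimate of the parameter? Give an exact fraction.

-475/312

obs 1: x=-1 → posterior Normal(-89/57, 24/19)
obs 2: x=1 → posterior Normal(-40/33, 12/11)
obs 3: x=0 → posterior Normal(-16/15, 24/25)
obs 4: x=-3 → posterior Normal(-107/84, 6/7)
obs 5: x=-3/4 → posterior Normal(-455/372, 24/31)
obs 6: x=1/4 → posterior Normal(-223/204, 12/17)
obs 7: x=-9 → posterior Normal(-385/222, 24/37)
obs 8: x=-2 → posterior Normal(-421/240, 3/5)
obs 9: x=0 → posterior Normal(-421/258, 24/43)
obs 10: x=-4 → posterior Normal(-493/276, 12/23)
obs 11: x=1 → posterior Normal(-475/294, 24/49)
obs 12: x=0 → posterior Normal(-475/312, 6/13)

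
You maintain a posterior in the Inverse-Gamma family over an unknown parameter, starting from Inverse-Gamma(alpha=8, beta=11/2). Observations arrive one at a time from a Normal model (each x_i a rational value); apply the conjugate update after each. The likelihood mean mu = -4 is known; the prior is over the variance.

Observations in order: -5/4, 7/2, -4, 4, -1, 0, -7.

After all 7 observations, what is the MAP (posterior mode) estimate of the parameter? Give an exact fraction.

553/80

obs 1: x=-5/4 → posterior Inverse-Gamma(17/2, 297/32)
obs 2: x=7/2 → posterior Inverse-Gamma(9, 1197/32)
obs 3: x=-4 → posterior Inverse-Gamma(19/2, 1197/32)
obs 4: x=4 → posterior Inverse-Gamma(10, 2221/32)
obs 5: x=-1 → posterior Inverse-Gamma(21/2, 2365/32)
obs 6: x=0 → posterior Inverse-Gamma(11, 2621/32)
obs 7: x=-7 → posterior Inverse-Gamma(23/2, 2765/32)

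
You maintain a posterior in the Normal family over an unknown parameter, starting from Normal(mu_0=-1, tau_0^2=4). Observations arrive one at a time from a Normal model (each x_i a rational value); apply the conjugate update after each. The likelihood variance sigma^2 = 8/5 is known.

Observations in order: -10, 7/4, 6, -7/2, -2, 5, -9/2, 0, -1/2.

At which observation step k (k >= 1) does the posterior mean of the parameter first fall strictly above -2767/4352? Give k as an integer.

obs 1: x=-10 → posterior Normal(-52/7, 8/7)
obs 2: x=7/4 → posterior Normal(-173/48, 2/3)
obs 3: x=6 → posterior Normal(-53/68, 8/17)
obs 4: x=-7/2 → posterior Normal(-123/88, 4/11)
obs 5: x=-2 → posterior Normal(-163/108, 8/27)
obs 6: x=5 → posterior Normal(-63/128, 1/4)
obs 7: x=-9/2 → posterior Normal(-153/148, 8/37)
obs 8: x=0 → posterior Normal(-51/56, 4/21)
obs 9: x=-1/2 → posterior Normal(-163/188, 8/47)

k = 6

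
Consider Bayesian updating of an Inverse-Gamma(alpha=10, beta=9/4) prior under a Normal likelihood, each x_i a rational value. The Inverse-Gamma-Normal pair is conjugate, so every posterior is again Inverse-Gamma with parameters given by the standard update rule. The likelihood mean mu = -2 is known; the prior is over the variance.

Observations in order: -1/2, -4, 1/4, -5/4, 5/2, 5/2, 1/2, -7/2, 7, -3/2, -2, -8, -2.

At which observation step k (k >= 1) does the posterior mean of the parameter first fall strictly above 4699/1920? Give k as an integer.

obs 1: x=-1/2 → posterior Inverse-Gamma(21/2, 27/8)
obs 2: x=-4 → posterior Inverse-Gamma(11, 43/8)
obs 3: x=1/4 → posterior Inverse-Gamma(23/2, 253/32)
obs 4: x=-5/4 → posterior Inverse-Gamma(12, 131/16)
obs 5: x=5/2 → posterior Inverse-Gamma(25/2, 293/16)
obs 6: x=5/2 → posterior Inverse-Gamma(13, 455/16)
obs 7: x=1/2 → posterior Inverse-Gamma(27/2, 505/16)
obs 8: x=-7/2 → posterior Inverse-Gamma(14, 523/16)
obs 9: x=7 → posterior Inverse-Gamma(29/2, 1171/16)
obs 10: x=-3/2 → posterior Inverse-Gamma(15, 1173/16)
obs 11: x=-2 → posterior Inverse-Gamma(31/2, 1173/16)
obs 12: x=-8 → posterior Inverse-Gamma(16, 1461/16)
obs 13: x=-2 → posterior Inverse-Gamma(33/2, 1461/16)

k = 7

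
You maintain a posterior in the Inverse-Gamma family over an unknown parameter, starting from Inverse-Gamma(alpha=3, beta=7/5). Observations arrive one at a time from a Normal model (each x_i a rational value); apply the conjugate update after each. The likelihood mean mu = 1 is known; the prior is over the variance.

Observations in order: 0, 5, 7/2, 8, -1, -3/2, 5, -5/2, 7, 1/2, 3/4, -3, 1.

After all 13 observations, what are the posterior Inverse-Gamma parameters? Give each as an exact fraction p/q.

alpha=19/2, beta=13269/160

obs 1: x=0 → posterior Inverse-Gamma(7/2, 19/10)
obs 2: x=5 → posterior Inverse-Gamma(4, 99/10)
obs 3: x=7/2 → posterior Inverse-Gamma(9/2, 521/40)
obs 4: x=8 → posterior Inverse-Gamma(5, 1501/40)
obs 5: x=-1 → posterior Inverse-Gamma(11/2, 1581/40)
obs 6: x=-3/2 → posterior Inverse-Gamma(6, 853/20)
obs 7: x=5 → posterior Inverse-Gamma(13/2, 1013/20)
obs 8: x=-5/2 → posterior Inverse-Gamma(7, 2271/40)
obs 9: x=7 → posterior Inverse-Gamma(15/2, 2991/40)
obs 10: x=1/2 → posterior Inverse-Gamma(8, 749/10)
obs 11: x=3/4 → posterior Inverse-Gamma(17/2, 11989/160)
obs 12: x=-3 → posterior Inverse-Gamma(9, 13269/160)
obs 13: x=1 → posterior Inverse-Gamma(19/2, 13269/160)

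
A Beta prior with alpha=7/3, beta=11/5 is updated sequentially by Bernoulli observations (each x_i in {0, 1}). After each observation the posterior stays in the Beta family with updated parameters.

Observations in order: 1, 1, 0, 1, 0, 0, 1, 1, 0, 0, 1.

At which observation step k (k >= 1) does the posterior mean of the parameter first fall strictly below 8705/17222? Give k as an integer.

k = 10

obs 1: x=1 → posterior Beta(10/3, 11/5)
obs 2: x=1 → posterior Beta(13/3, 11/5)
obs 3: x=0 → posterior Beta(13/3, 16/5)
obs 4: x=1 → posterior Beta(16/3, 16/5)
obs 5: x=0 → posterior Beta(16/3, 21/5)
obs 6: x=0 → posterior Beta(16/3, 26/5)
obs 7: x=1 → posterior Beta(19/3, 26/5)
obs 8: x=1 → posterior Beta(22/3, 26/5)
obs 9: x=0 → posterior Beta(22/3, 31/5)
obs 10: x=0 → posterior Beta(22/3, 36/5)
obs 11: x=1 → posterior Beta(25/3, 36/5)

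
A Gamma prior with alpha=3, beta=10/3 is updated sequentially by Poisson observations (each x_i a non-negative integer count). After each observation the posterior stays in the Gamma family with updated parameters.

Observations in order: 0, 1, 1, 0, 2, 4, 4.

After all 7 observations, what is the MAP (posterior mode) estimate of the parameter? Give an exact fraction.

obs 1: x=0 → posterior Gamma(3, 13/3)
obs 2: x=1 → posterior Gamma(4, 16/3)
obs 3: x=1 → posterior Gamma(5, 19/3)
obs 4: x=0 → posterior Gamma(5, 22/3)
obs 5: x=2 → posterior Gamma(7, 25/3)
obs 6: x=4 → posterior Gamma(11, 28/3)
obs 7: x=4 → posterior Gamma(15, 31/3)

42/31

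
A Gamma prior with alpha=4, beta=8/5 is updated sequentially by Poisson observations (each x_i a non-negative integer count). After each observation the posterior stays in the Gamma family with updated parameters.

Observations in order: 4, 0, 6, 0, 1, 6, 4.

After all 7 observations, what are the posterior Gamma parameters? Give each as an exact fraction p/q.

alpha=25, beta=43/5

obs 1: x=4 → posterior Gamma(8, 13/5)
obs 2: x=0 → posterior Gamma(8, 18/5)
obs 3: x=6 → posterior Gamma(14, 23/5)
obs 4: x=0 → posterior Gamma(14, 28/5)
obs 5: x=1 → posterior Gamma(15, 33/5)
obs 6: x=6 → posterior Gamma(21, 38/5)
obs 7: x=4 → posterior Gamma(25, 43/5)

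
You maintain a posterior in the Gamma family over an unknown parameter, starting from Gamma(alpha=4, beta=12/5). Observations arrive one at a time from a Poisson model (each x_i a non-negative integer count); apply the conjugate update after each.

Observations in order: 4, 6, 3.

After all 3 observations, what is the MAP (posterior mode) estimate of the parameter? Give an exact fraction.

80/27

obs 1: x=4 → posterior Gamma(8, 17/5)
obs 2: x=6 → posterior Gamma(14, 22/5)
obs 3: x=3 → posterior Gamma(17, 27/5)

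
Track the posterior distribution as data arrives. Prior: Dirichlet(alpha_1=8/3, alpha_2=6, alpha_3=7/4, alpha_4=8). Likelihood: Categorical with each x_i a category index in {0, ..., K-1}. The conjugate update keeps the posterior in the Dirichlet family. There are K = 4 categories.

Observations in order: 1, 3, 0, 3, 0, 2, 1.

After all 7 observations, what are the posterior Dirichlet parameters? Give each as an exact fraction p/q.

alpha_1=14/3, alpha_2=8, alpha_3=11/4, alpha_4=10

obs 1: x=1 → posterior Dirichlet(8/3, 7, 7/4, 8)
obs 2: x=3 → posterior Dirichlet(8/3, 7, 7/4, 9)
obs 3: x=0 → posterior Dirichlet(11/3, 7, 7/4, 9)
obs 4: x=3 → posterior Dirichlet(11/3, 7, 7/4, 10)
obs 5: x=0 → posterior Dirichlet(14/3, 7, 7/4, 10)
obs 6: x=2 → posterior Dirichlet(14/3, 7, 11/4, 10)
obs 7: x=1 → posterior Dirichlet(14/3, 8, 11/4, 10)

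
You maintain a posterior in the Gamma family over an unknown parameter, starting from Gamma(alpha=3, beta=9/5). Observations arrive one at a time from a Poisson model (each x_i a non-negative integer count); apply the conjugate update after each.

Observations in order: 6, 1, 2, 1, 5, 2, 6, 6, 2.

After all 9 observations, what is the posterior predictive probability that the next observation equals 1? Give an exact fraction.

obs 1: x=6 → posterior Gamma(9, 14/5)
obs 2: x=1 → posterior Gamma(10, 19/5)
obs 3: x=2 → posterior Gamma(12, 24/5)
obs 4: x=1 → posterior Gamma(13, 29/5)
obs 5: x=5 → posterior Gamma(18, 34/5)
obs 6: x=2 → posterior Gamma(20, 39/5)
obs 7: x=6 → posterior Gamma(26, 44/5)
obs 8: x=6 → posterior Gamma(32, 49/5)
obs 9: x=2 → posterior Gamma(34, 54/5)

13546801131421809960270545655821559729629990066491760333291520/95459775237755737621338725014782065383378126725244598909180099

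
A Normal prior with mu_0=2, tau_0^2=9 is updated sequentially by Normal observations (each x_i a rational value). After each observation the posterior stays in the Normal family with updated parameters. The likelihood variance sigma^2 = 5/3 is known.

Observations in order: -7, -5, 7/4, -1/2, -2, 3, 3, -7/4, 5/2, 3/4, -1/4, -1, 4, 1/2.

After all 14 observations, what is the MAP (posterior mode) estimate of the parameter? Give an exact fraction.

obs 1: x=-7 → posterior Normal(-179/32, 45/32)
obs 2: x=-5 → posterior Normal(-314/59, 45/59)
obs 3: x=7/4 → posterior Normal(-1067/344, 45/86)
obs 4: x=-1/2 → posterior Normal(-1121/452, 45/113)
obs 5: x=-2 → posterior Normal(-191/80, 9/28)
obs 6: x=3 → posterior Normal(-1013/668, 45/167)
obs 7: x=3 → posterior Normal(-689/776, 45/194)
obs 8: x=-7/4 → posterior Normal(-439/442, 45/221)
obs 9: x=5/2 → posterior Normal(-19/31, 45/248)
obs 10: x=3/4 → posterior Normal(-527/1100, 9/55)
obs 11: x=-1/4 → posterior Normal(-277/604, 45/302)
obs 12: x=-1 → posterior Normal(-331/658, 45/329)
obs 13: x=4 → posterior Normal(-115/712, 45/356)
obs 14: x=1/2 → posterior Normal(-44/383, 45/383)

-44/383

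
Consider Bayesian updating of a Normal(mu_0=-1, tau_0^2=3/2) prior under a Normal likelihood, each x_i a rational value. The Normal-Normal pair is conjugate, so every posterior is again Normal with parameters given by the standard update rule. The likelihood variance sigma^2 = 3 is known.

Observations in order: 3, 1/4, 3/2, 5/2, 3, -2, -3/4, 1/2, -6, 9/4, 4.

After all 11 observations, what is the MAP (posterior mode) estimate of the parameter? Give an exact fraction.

25/52

obs 1: x=3 → posterior Normal(1/3, 1)
obs 2: x=1/4 → posterior Normal(5/16, 3/4)
obs 3: x=3/2 → posterior Normal(11/20, 3/5)
obs 4: x=5/2 → posterior Normal(7/8, 1/2)
obs 5: x=3 → posterior Normal(33/28, 3/7)
obs 6: x=-2 → posterior Normal(25/32, 3/8)
obs 7: x=-3/4 → posterior Normal(11/18, 1/3)
obs 8: x=1/2 → posterior Normal(3/5, 3/10)
obs 9: x=-6 → posterior Normal(0, 3/11)
obs 10: x=9/4 → posterior Normal(3/16, 1/4)
obs 11: x=4 → posterior Normal(25/52, 3/13)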